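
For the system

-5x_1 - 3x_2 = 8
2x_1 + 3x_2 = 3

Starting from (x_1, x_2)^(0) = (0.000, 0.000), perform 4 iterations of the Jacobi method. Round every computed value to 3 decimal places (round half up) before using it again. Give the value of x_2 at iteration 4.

2.893

Iteration 1:
  x_1 = (8 - (-3)·0.000) / (-5) = -1.600
  x_2 = (3 - (2)·0.000) / (3) = 1.000
Iteration 2:
  x_1 = (8 - (-3)·1.000) / (-5) = -2.200
  x_2 = (3 - (2)·-1.600) / (3) = 2.067
Iteration 3:
  x_1 = (8 - (-3)·2.067) / (-5) = -2.840
  x_2 = (3 - (2)·-2.200) / (3) = 2.467
Iteration 4:
  x_1 = (8 - (-3)·2.467) / (-5) = -3.080
  x_2 = (3 - (2)·-2.840) / (3) = 2.893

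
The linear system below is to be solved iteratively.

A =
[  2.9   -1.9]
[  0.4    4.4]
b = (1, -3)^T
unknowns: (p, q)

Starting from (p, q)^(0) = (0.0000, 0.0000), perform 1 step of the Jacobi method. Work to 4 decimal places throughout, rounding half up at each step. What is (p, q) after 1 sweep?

Iteration 1:
  p = (1 - (-1.9)·0.0000) / (2.9) = 0.3448
  q = (-3 - (0.4)·0.0000) / (4.4) = -0.6818

(0.3448, -0.6818)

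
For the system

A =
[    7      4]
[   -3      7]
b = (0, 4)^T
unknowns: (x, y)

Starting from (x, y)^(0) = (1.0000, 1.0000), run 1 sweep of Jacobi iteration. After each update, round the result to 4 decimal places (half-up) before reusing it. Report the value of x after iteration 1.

Iteration 1:
  x = (0 - (4)·1.0000) / (7) = -0.5714
  y = (4 - (-3)·1.0000) / (7) = 1.0000

-0.5714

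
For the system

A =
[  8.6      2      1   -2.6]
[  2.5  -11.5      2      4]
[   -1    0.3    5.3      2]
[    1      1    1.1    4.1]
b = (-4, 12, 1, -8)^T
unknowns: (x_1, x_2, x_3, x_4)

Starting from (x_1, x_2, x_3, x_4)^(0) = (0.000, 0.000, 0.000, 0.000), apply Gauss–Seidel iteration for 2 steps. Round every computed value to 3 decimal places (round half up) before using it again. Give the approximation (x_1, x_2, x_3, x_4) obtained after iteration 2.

(-0.703, -1.725, 0.759, -1.563)

Iteration 1:
  x_1 = (-4 - (2)·0.000 - (1)·0.000 - (-2.6)·0.000) / (8.6) = -0.465
  x_2 = (12 - (2.5)·-0.465 - (2)·0.000 - (4)·0.000) / (-11.5) = -1.145
  x_3 = (1 - (-1)·-0.465 - (0.3)·-1.145 - (2)·0.000) / (5.3) = 0.166
  x_4 = (-8 - (1)·-0.465 - (1)·-1.145 - (1.1)·0.166) / (4.1) = -1.603
Iteration 2:
  x_1 = (-4 - (2)·-1.145 - (1)·0.166 - (-2.6)·-1.603) / (8.6) = -0.703
  x_2 = (12 - (2.5)·-0.703 - (2)·0.166 - (4)·-1.603) / (-11.5) = -1.725
  x_3 = (1 - (-1)·-0.703 - (0.3)·-1.725 - (2)·-1.603) / (5.3) = 0.759
  x_4 = (-8 - (1)·-0.703 - (1)·-1.725 - (1.1)·0.759) / (4.1) = -1.563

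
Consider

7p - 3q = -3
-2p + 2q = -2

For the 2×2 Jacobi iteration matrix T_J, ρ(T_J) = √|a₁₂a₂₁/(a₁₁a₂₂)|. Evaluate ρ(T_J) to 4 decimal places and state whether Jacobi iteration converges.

a₁₂a₂₁/(a₁₁a₂₂) = (-3)·(-2) / ((7)·(2)) = 0.428571
ρ = √|0.428571| = √0.428571 = 0.6547
ρ < 1, so Jacobi converges

0.6547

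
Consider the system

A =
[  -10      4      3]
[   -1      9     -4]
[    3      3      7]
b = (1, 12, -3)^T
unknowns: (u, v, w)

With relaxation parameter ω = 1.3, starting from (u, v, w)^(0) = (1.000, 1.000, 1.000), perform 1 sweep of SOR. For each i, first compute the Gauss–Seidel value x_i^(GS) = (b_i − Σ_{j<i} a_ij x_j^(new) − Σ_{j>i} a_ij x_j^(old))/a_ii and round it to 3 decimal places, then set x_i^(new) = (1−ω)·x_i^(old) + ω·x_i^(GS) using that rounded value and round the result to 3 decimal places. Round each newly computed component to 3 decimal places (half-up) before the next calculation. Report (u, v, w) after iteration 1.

(0.480, 2.080, -2.284)

Iteration 1:
  u: GS value = (1 - (4)·1.000 - (3)·1.000) / (-10) = 0.600;  u ← (1−ω)·1.000 + ω·0.600 = 0.480
  v: GS value = (12 - (-1)·0.480 - (-4)·1.000) / (9) = 1.831;  v ← (1−ω)·1.000 + ω·1.831 = 2.080
  w: GS value = (-3 - (3)·0.480 - (3)·2.080) / (7) = -1.526;  w ← (1−ω)·1.000 + ω·-1.526 = -2.284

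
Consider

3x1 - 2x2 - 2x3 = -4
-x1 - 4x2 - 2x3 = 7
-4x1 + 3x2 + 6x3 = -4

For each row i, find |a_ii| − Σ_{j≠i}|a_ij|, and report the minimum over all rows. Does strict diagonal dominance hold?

row 1: |3| − (2+2) = -1
row 2: |-4| − (1+2) = 1
row 3: |6| − (4+3) = -1
minimum over rows = -1 → not strictly diagonally dominant

-1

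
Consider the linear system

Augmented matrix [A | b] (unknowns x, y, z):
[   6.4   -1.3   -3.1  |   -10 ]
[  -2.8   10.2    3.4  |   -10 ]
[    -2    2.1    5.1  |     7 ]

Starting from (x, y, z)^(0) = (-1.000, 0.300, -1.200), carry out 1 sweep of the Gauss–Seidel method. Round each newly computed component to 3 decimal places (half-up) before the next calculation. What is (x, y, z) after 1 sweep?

Iteration 1:
  x = (-10 - (-1.3)·0.300 - (-3.1)·-1.200) / (6.4) = -2.083
  y = (-10 - (-2.8)·-2.083 - (3.4)·-1.200) / (10.2) = -1.152
  z = (7 - (-2)·-2.083 - (2.1)·-1.152) / (5.1) = 1.030

(-2.083, -1.152, 1.030)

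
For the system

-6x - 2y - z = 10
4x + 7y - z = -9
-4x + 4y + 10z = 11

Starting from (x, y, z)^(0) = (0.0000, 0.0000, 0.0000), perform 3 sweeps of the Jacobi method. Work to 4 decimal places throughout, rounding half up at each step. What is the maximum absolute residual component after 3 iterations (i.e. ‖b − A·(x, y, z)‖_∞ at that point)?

Iteration 1:
  x = (10 - (-2)·0.0000 - (-1)·0.0000) / (-6) = -1.6667
  y = (-9 - (4)·0.0000 - (-1)·0.0000) / (7) = -1.2857
  z = (11 - (-4)·0.0000 - (4)·0.0000) / (10) = 1.1000
Iteration 2:
  x = (10 - (-2)·-1.2857 - (-1)·1.1000) / (-6) = -1.4214
  y = (-9 - (4)·-1.6667 - (-1)·1.1000) / (7) = -0.1762
  z = (11 - (-4)·-1.6667 - (4)·-1.2857) / (10) = 0.9476
Iteration 3:
  x = (10 - (-2)·-0.1762 - (-1)·0.9476) / (-6) = -1.7659
  y = (-9 - (4)·-1.4214 - (-1)·0.9476) / (7) = -0.3381
  z = (11 - (-4)·-1.4214 - (4)·-0.1762) / (10) = 0.6019
Residual b − A·x = (-0.6697, 1.0322, -0.7302); ∞-norm = 1.0322

1.0322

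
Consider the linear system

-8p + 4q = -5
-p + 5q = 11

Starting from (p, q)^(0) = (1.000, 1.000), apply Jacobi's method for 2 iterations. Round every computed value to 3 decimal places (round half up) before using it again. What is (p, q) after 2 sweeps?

(1.825, 2.425)

Iteration 1:
  p = (-5 - (4)·1.000) / (-8) = 1.125
  q = (11 - (-1)·1.000) / (5) = 2.400
Iteration 2:
  p = (-5 - (4)·2.400) / (-8) = 1.825
  q = (11 - (-1)·1.125) / (5) = 2.425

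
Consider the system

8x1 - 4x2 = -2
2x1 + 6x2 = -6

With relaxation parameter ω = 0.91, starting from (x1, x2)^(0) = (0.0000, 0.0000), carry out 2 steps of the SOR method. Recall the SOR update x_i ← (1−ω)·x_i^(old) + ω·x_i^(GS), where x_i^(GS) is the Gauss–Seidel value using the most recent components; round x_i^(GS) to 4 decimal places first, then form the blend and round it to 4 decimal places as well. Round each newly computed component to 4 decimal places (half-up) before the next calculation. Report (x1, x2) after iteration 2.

(-0.6306, -0.7944)

Iteration 1:
  x1: GS value = (-2 - (-4)·0.0000) / (8) = -0.2500;  x1 ← (1−ω)·0.0000 + ω·-0.2500 = -0.2275
  x2: GS value = (-6 - (2)·-0.2275) / (6) = -0.9242;  x2 ← (1−ω)·0.0000 + ω·-0.9242 = -0.8410
Iteration 2:
  x1: GS value = (-2 - (-4)·-0.8410) / (8) = -0.6705;  x1 ← (1−ω)·-0.2275 + ω·-0.6705 = -0.6306
  x2: GS value = (-6 - (2)·-0.6306) / (6) = -0.7898;  x2 ← (1−ω)·-0.8410 + ω·-0.7898 = -0.7944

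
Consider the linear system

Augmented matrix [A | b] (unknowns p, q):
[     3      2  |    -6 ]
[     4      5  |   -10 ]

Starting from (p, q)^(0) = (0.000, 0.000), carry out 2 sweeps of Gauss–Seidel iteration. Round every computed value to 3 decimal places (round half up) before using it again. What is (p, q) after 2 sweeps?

(-1.733, -0.614)

Iteration 1:
  p = (-6 - (2)·0.000) / (3) = -2.000
  q = (-10 - (4)·-2.000) / (5) = -0.400
Iteration 2:
  p = (-6 - (2)·-0.400) / (3) = -1.733
  q = (-10 - (4)·-1.733) / (5) = -0.614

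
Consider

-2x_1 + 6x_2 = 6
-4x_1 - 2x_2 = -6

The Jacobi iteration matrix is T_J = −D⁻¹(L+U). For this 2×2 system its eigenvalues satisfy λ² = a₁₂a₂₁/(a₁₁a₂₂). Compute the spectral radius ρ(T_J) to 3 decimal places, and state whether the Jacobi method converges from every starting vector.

2.449

a₁₂a₂₁/(a₁₁a₂₂) = (6)·(-4) / ((-2)·(-2)) = -6.000000
ρ = √|-6.000000| = √6.000000 = 2.449
ρ > 1, so Jacobi diverges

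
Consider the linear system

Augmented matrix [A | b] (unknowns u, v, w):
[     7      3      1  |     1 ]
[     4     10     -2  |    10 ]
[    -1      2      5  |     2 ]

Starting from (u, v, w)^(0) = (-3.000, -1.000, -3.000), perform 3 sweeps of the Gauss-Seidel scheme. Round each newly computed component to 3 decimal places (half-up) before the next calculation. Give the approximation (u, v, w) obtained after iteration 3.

Iteration 1:
  u = (1 - (3)·-1.000 - (1)·-3.000) / (7) = 1.000
  v = (10 - (4)·1.000 - (-2)·-3.000) / (10) = 0.000
  w = (2 - (-1)·1.000 - (2)·0.000) / (5) = 0.600
Iteration 2:
  u = (1 - (3)·0.000 - (1)·0.600) / (7) = 0.057
  v = (10 - (4)·0.057 - (-2)·0.600) / (10) = 1.097
  w = (2 - (-1)·0.057 - (2)·1.097) / (5) = -0.027
Iteration 3:
  u = (1 - (3)·1.097 - (1)·-0.027) / (7) = -0.323
  v = (10 - (4)·-0.323 - (-2)·-0.027) / (10) = 1.124
  w = (2 - (-1)·-0.323 - (2)·1.124) / (5) = -0.114

(-0.323, 1.124, -0.114)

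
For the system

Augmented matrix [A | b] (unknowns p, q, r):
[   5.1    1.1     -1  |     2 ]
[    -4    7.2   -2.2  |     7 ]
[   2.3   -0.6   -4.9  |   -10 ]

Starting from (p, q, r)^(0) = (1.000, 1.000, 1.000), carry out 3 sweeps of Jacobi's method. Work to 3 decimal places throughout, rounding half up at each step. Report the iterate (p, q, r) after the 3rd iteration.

Iteration 1:
  p = (2 - (1.1)·1.000 - (-1)·1.000) / (5.1) = 0.373
  q = (7 - (-4)·1.000 - (-2.2)·1.000) / (7.2) = 1.833
  r = (-10 - (2.3)·1.000 - (-0.6)·1.000) / (-4.9) = 2.388
Iteration 2:
  p = (2 - (1.1)·1.833 - (-1)·2.388) / (5.1) = 0.465
  q = (7 - (-4)·0.373 - (-2.2)·2.388) / (7.2) = 1.909
  r = (-10 - (2.3)·0.373 - (-0.6)·1.833) / (-4.9) = 1.991
Iteration 3:
  p = (2 - (1.1)·1.909 - (-1)·1.991) / (5.1) = 0.371
  q = (7 - (-4)·0.465 - (-2.2)·1.991) / (7.2) = 1.839
  r = (-10 - (2.3)·0.465 - (-0.6)·1.909) / (-4.9) = 2.025

(0.371, 1.839, 2.025)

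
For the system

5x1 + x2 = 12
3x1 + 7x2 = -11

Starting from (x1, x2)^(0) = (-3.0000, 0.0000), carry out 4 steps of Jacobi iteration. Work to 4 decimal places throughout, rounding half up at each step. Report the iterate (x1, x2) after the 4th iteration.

Iteration 1:
  x1 = (12 - (1)·0.0000) / (5) = 2.4000
  x2 = (-11 - (3)·-3.0000) / (7) = -0.2857
Iteration 2:
  x1 = (12 - (1)·-0.2857) / (5) = 2.4571
  x2 = (-11 - (3)·2.4000) / (7) = -2.6000
Iteration 3:
  x1 = (12 - (1)·-2.6000) / (5) = 2.9200
  x2 = (-11 - (3)·2.4571) / (7) = -2.6245
Iteration 4:
  x1 = (12 - (1)·-2.6245) / (5) = 2.9249
  x2 = (-11 - (3)·2.9200) / (7) = -2.8229

(2.9249, -2.8229)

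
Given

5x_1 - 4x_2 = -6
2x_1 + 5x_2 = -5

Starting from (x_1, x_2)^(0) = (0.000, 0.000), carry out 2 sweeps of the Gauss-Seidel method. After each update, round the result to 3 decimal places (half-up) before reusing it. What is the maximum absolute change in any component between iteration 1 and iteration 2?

Iteration 1:
  x_1 = (-6 - (-4)·0.000) / (5) = -1.200
  x_2 = (-5 - (2)·-1.200) / (5) = -0.520
Iteration 2:
  x_1 = (-6 - (-4)·-0.520) / (5) = -1.616
  x_2 = (-5 - (2)·-1.616) / (5) = -0.354
Change: (-0.416, 0.166) → max |·| = 0.416

0.416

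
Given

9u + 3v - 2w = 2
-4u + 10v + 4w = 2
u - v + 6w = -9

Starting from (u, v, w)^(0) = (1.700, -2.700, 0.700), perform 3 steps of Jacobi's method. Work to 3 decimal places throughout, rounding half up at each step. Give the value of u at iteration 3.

Iteration 1:
  u = (2 - (3)·-2.700 - (-2)·0.700) / (9) = 1.278
  v = (2 - (-4)·1.700 - (4)·0.700) / (10) = 0.600
  w = (-9 - (1)·1.700 - (-1)·-2.700) / (6) = -2.233
Iteration 2:
  u = (2 - (3)·0.600 - (-2)·-2.233) / (9) = -0.474
  v = (2 - (-4)·1.278 - (4)·-2.233) / (10) = 1.604
  w = (-9 - (1)·1.278 - (-1)·0.600) / (6) = -1.613
Iteration 3:
  u = (2 - (3)·1.604 - (-2)·-1.613) / (9) = -0.671
  v = (2 - (-4)·-0.474 - (4)·-1.613) / (10) = 0.656
  w = (-9 - (1)·-0.474 - (-1)·1.604) / (6) = -1.154

-0.671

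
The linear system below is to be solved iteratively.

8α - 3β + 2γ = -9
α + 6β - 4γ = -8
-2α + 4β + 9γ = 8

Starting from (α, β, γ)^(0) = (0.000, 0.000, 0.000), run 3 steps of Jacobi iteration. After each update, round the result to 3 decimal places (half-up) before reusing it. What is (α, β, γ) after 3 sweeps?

(-1.640, -0.205, 0.724)

Iteration 1:
  α = (-9 - (-3)·0.000 - (2)·0.000) / (8) = -1.125
  β = (-8 - (1)·0.000 - (-4)·0.000) / (6) = -1.333
  γ = (8 - (-2)·0.000 - (4)·0.000) / (9) = 0.889
Iteration 2:
  α = (-9 - (-3)·-1.333 - (2)·0.889) / (8) = -1.847
  β = (-8 - (1)·-1.125 - (-4)·0.889) / (6) = -0.553
  γ = (8 - (-2)·-1.125 - (4)·-1.333) / (9) = 1.231
Iteration 3:
  α = (-9 - (-3)·-0.553 - (2)·1.231) / (8) = -1.640
  β = (-8 - (1)·-1.847 - (-4)·1.231) / (6) = -0.205
  γ = (8 - (-2)·-1.847 - (4)·-0.553) / (9) = 0.724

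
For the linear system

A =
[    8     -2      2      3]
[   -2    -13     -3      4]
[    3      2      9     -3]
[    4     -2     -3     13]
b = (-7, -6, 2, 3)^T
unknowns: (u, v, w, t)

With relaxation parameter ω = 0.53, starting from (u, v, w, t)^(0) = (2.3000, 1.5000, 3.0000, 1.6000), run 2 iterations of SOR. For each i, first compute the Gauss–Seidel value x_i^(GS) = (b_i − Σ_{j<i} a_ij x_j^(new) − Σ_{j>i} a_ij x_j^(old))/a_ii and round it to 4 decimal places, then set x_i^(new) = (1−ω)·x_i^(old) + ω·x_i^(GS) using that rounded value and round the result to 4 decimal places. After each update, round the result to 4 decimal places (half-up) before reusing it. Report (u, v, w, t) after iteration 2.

(-0.7556, 0.6765, 1.1681, 0.9762)

Iteration 1:
  u: GS value = (-7 - (-2)·1.5000 - (2)·3.0000 - (3)·1.6000) / (8) = -1.8500;  u ← (1−ω)·2.3000 + ω·-1.8500 = 0.1005
  v: GS value = (-6 - (-2)·0.1005 - (-3)·3.0000 - (4)·1.6000) / (-13) = 0.2461;  v ← (1−ω)·1.5000 + ω·0.2461 = 0.8354
  w: GS value = (2 - (3)·0.1005 - (2)·0.8354 - (-3)·1.6000) / (9) = 0.5364;  w ← (1−ω)·3.0000 + ω·0.5364 = 1.6943
  t: GS value = (3 - (4)·0.1005 - (-2)·0.8354 - (-3)·1.6943) / (13) = 0.7194;  t ← (1−ω)·1.6000 + ω·0.7194 = 1.1333
Iteration 2:
  u: GS value = (-7 - (-2)·0.8354 - (2)·1.6943 - (3)·1.1333) / (8) = -1.5147;  u ← (1−ω)·0.1005 + ω·-1.5147 = -0.7556
  v: GS value = (-6 - (-2)·-0.7556 - (-3)·1.6943 - (4)·1.1333) / (-13) = 0.5355;  v ← (1−ω)·0.8354 + ω·0.5355 = 0.6765
  w: GS value = (2 - (3)·-0.7556 - (2)·0.6765 - (-3)·1.1333) / (9) = 0.7015;  w ← (1−ω)·1.6943 + ω·0.7015 = 1.1681
  t: GS value = (3 - (4)·-0.7556 - (-2)·0.6765 - (-3)·1.1681) / (13) = 0.8369;  t ← (1−ω)·1.1333 + ω·0.8369 = 0.9762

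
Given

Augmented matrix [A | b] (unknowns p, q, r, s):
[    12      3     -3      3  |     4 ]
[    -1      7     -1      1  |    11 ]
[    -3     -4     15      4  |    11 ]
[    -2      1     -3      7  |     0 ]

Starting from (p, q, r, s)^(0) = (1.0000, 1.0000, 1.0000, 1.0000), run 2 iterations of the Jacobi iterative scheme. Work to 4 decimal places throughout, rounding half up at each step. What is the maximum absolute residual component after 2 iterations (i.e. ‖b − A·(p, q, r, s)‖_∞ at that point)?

Iteration 1:
  p = (4 - (3)·1.0000 - (-3)·1.0000 - (3)·1.0000) / (12) = 0.0833
  q = (11 - (-1)·1.0000 - (-1)·1.0000 - (1)·1.0000) / (7) = 1.7143
  r = (11 - (-3)·1.0000 - (-4)·1.0000 - (4)·1.0000) / (15) = 0.9333
  s = (0 - (-2)·1.0000 - (1)·1.0000 - (-3)·1.0000) / (7) = 0.5714
Iteration 2:
  p = (4 - (3)·1.7143 - (-3)·0.9333 - (3)·0.5714) / (12) = -0.0048
  q = (11 - (-1)·0.0833 - (-1)·0.9333 - (1)·0.5714) / (7) = 1.6350
  r = (11 - (-3)·0.0833 - (-4)·1.7143 - (4)·0.5714) / (15) = 1.0548
  s = (0 - (-2)·0.0833 - (1)·1.7143 - (-3)·0.9333) / (7) = 0.1789
Residual b − A·x = (1.7803, 0.4261, 0.9880, 0.2675); ∞-norm = 1.7803

1.7803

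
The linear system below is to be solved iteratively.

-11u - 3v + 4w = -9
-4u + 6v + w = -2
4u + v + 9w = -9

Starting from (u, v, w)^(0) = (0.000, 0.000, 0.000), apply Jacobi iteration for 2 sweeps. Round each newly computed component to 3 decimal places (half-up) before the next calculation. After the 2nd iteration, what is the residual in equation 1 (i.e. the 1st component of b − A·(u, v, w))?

3.440

Iteration 1:
  u = (-9 - (-3)·0.000 - (4)·0.000) / (-11) = 0.818
  v = (-2 - (-4)·0.000 - (1)·0.000) / (6) = -0.333
  w = (-9 - (4)·0.000 - (1)·0.000) / (9) = -1.000
Iteration 2:
  u = (-9 - (-3)·-0.333 - (4)·-1.000) / (-11) = 0.545
  v = (-2 - (-4)·0.818 - (1)·-1.000) / (6) = 0.379
  w = (-9 - (4)·0.818 - (1)·-0.333) / (9) = -1.327
Residual b − A·x = (3.440, -0.767, 0.384)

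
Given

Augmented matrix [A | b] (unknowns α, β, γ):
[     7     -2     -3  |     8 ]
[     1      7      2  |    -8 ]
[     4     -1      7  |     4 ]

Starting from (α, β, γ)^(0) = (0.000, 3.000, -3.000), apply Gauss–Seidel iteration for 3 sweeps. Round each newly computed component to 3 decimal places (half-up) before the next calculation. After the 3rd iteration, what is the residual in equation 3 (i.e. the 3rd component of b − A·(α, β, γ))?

Iteration 1:
  α = (8 - (-2)·3.000 - (-3)·-3.000) / (7) = 0.714
  β = (-8 - (1)·0.714 - (2)·-3.000) / (7) = -0.388
  γ = (4 - (4)·0.714 - (-1)·-0.388) / (7) = 0.108
Iteration 2:
  α = (8 - (-2)·-0.388 - (-3)·0.108) / (7) = 1.078
  β = (-8 - (1)·1.078 - (2)·0.108) / (7) = -1.328
  γ = (4 - (4)·1.078 - (-1)·-1.328) / (7) = -0.234
Iteration 3:
  α = (8 - (-2)·-1.328 - (-3)·-0.234) / (7) = 0.663
  β = (-8 - (1)·0.663 - (2)·-0.234) / (7) = -1.171
  γ = (4 - (4)·0.663 - (-1)·-1.171) / (7) = 0.025
Residual b − A·x = (1.092, -0.516, 0.002)

0.002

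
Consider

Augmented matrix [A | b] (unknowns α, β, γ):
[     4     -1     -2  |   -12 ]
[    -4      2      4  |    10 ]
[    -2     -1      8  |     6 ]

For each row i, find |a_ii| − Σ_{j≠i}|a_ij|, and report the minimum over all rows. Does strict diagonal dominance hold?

row 1: |4| − (1+2) = 1
row 2: |2| − (4+4) = -6
row 3: |8| − (2+1) = 5
minimum over rows = -6 → not strictly diagonally dominant

-6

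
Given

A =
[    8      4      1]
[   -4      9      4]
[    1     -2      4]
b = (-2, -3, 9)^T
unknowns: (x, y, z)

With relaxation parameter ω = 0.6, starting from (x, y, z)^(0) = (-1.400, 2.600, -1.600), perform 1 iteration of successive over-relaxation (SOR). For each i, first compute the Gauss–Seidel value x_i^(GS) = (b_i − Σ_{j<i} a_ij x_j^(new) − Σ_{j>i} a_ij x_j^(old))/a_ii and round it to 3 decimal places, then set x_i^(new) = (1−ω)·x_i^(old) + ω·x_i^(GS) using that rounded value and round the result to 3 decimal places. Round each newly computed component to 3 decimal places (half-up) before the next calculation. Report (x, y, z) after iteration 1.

(-1.370, 0.901, 1.186)

Iteration 1:
  x: GS value = (-2 - (4)·2.600 - (1)·-1.600) / (8) = -1.350;  x ← (1−ω)·-1.400 + ω·-1.350 = -1.370
  y: GS value = (-3 - (-4)·-1.370 - (4)·-1.600) / (9) = -0.231;  y ← (1−ω)·2.600 + ω·-0.231 = 0.901
  z: GS value = (9 - (1)·-1.370 - (-2)·0.901) / (4) = 3.043;  z ← (1−ω)·-1.600 + ω·3.043 = 1.186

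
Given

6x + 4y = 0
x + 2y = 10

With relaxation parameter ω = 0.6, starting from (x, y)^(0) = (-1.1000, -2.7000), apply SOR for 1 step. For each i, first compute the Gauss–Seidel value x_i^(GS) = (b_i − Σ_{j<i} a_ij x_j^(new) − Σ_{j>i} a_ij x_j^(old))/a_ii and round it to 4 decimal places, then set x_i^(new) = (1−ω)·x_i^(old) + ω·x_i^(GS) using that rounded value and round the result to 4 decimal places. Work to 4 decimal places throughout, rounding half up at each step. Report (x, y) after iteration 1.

(0.6400, 1.7280)

Iteration 1:
  x: GS value = (0 - (4)·-2.7000) / (6) = 1.8000;  x ← (1−ω)·-1.1000 + ω·1.8000 = 0.6400
  y: GS value = (10 - (1)·0.6400) / (2) = 4.6800;  y ← (1−ω)·-2.7000 + ω·4.6800 = 1.7280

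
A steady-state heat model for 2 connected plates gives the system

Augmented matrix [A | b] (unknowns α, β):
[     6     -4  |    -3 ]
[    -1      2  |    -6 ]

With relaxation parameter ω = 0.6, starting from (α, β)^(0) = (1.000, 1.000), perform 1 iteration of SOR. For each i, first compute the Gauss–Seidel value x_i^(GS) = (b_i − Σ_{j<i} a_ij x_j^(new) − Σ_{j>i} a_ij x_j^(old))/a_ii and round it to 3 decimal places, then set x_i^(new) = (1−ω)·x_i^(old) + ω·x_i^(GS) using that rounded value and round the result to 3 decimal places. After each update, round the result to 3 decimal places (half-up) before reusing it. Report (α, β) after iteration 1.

(0.500, -1.250)

Iteration 1:
  α: GS value = (-3 - (-4)·1.000) / (6) = 0.167;  α ← (1−ω)·1.000 + ω·0.167 = 0.500
  β: GS value = (-6 - (-1)·0.500) / (2) = -2.750;  β ← (1−ω)·1.000 + ω·-2.750 = -1.250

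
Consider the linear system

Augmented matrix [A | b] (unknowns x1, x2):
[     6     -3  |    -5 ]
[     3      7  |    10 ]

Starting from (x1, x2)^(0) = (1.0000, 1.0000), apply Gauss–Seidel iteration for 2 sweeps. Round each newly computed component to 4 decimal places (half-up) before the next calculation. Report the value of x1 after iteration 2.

-0.0476

Iteration 1:
  x1 = (-5 - (-3)·1.0000) / (6) = -0.3333
  x2 = (10 - (3)·-0.3333) / (7) = 1.5714
Iteration 2:
  x1 = (-5 - (-3)·1.5714) / (6) = -0.0476
  x2 = (10 - (3)·-0.0476) / (7) = 1.4490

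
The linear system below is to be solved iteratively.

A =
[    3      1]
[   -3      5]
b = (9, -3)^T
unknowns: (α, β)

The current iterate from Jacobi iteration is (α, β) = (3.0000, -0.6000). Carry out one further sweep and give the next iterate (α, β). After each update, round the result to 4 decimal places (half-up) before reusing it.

(3.2000, 1.2000)

One sweep:
  α = (9 - (1)·-0.6000) / (3) = 3.2000
  β = (-3 - (-3)·3.0000) / (5) = 1.2000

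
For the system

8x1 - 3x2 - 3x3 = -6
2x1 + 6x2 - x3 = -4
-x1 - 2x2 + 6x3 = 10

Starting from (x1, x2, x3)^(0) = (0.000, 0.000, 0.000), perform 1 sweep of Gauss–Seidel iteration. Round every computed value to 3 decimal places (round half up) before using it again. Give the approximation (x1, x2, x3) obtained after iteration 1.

(-0.750, -0.417, 1.403)

Iteration 1:
  x1 = (-6 - (-3)·0.000 - (-3)·0.000) / (8) = -0.750
  x2 = (-4 - (2)·-0.750 - (-1)·0.000) / (6) = -0.417
  x3 = (10 - (-1)·-0.750 - (-2)·-0.417) / (6) = 1.403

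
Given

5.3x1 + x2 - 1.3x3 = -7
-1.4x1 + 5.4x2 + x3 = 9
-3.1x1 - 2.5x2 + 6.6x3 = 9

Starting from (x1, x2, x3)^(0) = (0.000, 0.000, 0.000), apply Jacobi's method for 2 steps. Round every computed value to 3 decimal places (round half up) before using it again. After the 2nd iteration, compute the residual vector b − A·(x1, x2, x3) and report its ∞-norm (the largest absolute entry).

1.428

Iteration 1:
  x1 = (-7 - (1)·0.000 - (-1.3)·0.000) / (5.3) = -1.321
  x2 = (9 - (-1.4)·0.000 - (1)·0.000) / (5.4) = 1.667
  x3 = (9 - (-3.1)·0.000 - (-2.5)·0.000) / (6.6) = 1.364
Iteration 2:
  x1 = (-7 - (1)·1.667 - (-1.3)·1.364) / (5.3) = -1.301
  x2 = (9 - (-1.4)·-1.321 - (1)·1.364) / (5.4) = 1.072
  x3 = (9 - (-3.1)·-1.321 - (-2.5)·1.667) / (6.6) = 1.375
Residual b − A·x = (0.611, 0.015, -1.428); ∞-norm = 1.428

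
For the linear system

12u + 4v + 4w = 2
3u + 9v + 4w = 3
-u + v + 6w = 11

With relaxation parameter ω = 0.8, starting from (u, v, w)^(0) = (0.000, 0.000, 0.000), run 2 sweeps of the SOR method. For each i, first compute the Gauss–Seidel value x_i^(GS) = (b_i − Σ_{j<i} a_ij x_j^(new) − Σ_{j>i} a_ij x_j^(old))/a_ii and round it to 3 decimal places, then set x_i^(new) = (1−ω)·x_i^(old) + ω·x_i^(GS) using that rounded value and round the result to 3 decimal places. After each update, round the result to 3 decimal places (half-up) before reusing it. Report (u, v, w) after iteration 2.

Iteration 1:
  u: GS value = (2 - (4)·0.000 - (4)·0.000) / (12) = 0.167;  u ← (1−ω)·0.000 + ω·0.167 = 0.134
  v: GS value = (3 - (3)·0.134 - (4)·0.000) / (9) = 0.289;  v ← (1−ω)·0.000 + ω·0.289 = 0.231
  w: GS value = (11 - (-1)·0.134 - (1)·0.231) / (6) = 1.817;  w ← (1−ω)·0.000 + ω·1.817 = 1.454
Iteration 2:
  u: GS value = (2 - (4)·0.231 - (4)·1.454) / (12) = -0.395;  u ← (1−ω)·0.134 + ω·-0.395 = -0.289
  v: GS value = (3 - (3)·-0.289 - (4)·1.454) / (9) = -0.217;  v ← (1−ω)·0.231 + ω·-0.217 = -0.127
  w: GS value = (11 - (-1)·-0.289 - (1)·-0.127) / (6) = 1.806;  w ← (1−ω)·1.454 + ω·1.806 = 1.736

(-0.289, -0.127, 1.736)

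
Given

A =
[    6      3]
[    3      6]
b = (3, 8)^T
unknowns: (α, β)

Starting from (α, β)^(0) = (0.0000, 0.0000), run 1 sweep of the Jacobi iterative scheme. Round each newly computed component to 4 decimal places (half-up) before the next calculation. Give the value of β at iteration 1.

Iteration 1:
  α = (3 - (3)·0.0000) / (6) = 0.5000
  β = (8 - (3)·0.0000) / (6) = 1.3333

1.3333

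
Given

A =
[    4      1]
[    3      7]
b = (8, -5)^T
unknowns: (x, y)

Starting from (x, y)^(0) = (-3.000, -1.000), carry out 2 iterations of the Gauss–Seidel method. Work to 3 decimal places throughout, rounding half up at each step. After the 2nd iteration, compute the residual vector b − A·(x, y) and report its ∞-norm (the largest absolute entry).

Iteration 1:
  x = (8 - (1)·-1.000) / (4) = 2.250
  y = (-5 - (3)·2.250) / (7) = -1.679
Iteration 2:
  x = (8 - (1)·-1.679) / (4) = 2.420
  y = (-5 - (3)·2.420) / (7) = -1.751
Residual b − A·x = (0.071, -0.003); ∞-norm = 0.071

0.071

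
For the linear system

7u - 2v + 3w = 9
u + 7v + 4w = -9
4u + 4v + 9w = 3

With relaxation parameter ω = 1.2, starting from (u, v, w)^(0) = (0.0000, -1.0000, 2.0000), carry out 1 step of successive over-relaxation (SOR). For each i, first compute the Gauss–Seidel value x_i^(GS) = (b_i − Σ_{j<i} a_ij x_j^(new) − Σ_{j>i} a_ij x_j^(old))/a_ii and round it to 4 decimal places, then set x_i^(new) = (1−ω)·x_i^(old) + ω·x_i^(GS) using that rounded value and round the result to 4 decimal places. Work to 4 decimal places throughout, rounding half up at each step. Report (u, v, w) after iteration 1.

Iteration 1:
  u: GS value = (9 - (-2)·-1.0000 - (3)·2.0000) / (7) = 0.1429;  u ← (1−ω)·0.0000 + ω·0.1429 = 0.1715
  v: GS value = (-9 - (1)·0.1715 - (4)·2.0000) / (7) = -2.4531;  v ← (1−ω)·-1.0000 + ω·-2.4531 = -2.7437
  w: GS value = (3 - (4)·0.1715 - (4)·-2.7437) / (9) = 1.4765;  w ← (1−ω)·2.0000 + ω·1.4765 = 1.3718

(0.1715, -2.7437, 1.3718)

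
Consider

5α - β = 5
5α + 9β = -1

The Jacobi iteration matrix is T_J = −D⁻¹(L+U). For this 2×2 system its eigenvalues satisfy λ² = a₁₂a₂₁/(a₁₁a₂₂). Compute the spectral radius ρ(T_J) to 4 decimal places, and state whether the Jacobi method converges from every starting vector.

a₁₂a₂₁/(a₁₁a₂₂) = (-1)·(5) / ((5)·(9)) = -0.111111
ρ = √|-0.111111| = √0.111111 = 0.3333
ρ < 1, so Jacobi converges

0.3333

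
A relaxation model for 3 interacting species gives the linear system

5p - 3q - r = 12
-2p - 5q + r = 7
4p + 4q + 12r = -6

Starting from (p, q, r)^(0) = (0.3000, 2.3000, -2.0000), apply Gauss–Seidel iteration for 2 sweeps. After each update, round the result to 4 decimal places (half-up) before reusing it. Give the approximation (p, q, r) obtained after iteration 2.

(0.3936, -1.6726, -0.0737)

Iteration 1:
  p = (12 - (-3)·2.3000 - (-1)·-2.0000) / (5) = 3.3800
  q = (7 - (-2)·3.3800 - (1)·-2.0000) / (-5) = -3.1520
  r = (-6 - (4)·3.3800 - (4)·-3.1520) / (12) = -0.5760
Iteration 2:
  p = (12 - (-3)·-3.1520 - (-1)·-0.5760) / (5) = 0.3936
  q = (7 - (-2)·0.3936 - (1)·-0.5760) / (-5) = -1.6726
  r = (-6 - (4)·0.3936 - (4)·-1.6726) / (12) = -0.0737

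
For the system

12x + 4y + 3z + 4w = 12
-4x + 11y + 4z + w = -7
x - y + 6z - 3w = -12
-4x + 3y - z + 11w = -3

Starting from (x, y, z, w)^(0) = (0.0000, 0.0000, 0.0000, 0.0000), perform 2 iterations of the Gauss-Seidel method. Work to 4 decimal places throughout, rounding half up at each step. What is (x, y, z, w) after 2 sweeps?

Iteration 1:
  x = (12 - (4)·0.0000 - (3)·0.0000 - (4)·0.0000) / (12) = 1.0000
  y = (-7 - (-4)·1.0000 - (4)·0.0000 - (1)·0.0000) / (11) = -0.2727
  z = (-12 - (1)·1.0000 - (-1)·-0.2727 - (-3)·0.0000) / (6) = -2.2121
  w = (-3 - (-4)·1.0000 - (3)·-0.2727 - (-1)·-2.2121) / (11) = -0.0358
Iteration 2:
  x = (12 - (4)·-0.2727 - (3)·-2.2121 - (4)·-0.0358) / (12) = 1.6559
  y = (-7 - (-4)·1.6559 - (4)·-2.2121 - (1)·-0.0358) / (11) = 0.7734
  z = (-12 - (1)·1.6559 - (-1)·0.7734 - (-3)·-0.0358) / (6) = -2.1650
  w = (-3 - (-4)·1.6559 - (3)·0.7734 - (-1)·-2.1650) / (11) = -0.0783

(1.6559, 0.7734, -2.1650, -0.0783)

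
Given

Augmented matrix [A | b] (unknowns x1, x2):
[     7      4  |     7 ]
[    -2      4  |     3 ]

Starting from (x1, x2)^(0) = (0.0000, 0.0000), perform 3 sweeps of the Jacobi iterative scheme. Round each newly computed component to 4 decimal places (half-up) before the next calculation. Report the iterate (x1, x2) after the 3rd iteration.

(0.2857, 1.0357)

Iteration 1:
  x1 = (7 - (4)·0.0000) / (7) = 1.0000
  x2 = (3 - (-2)·0.0000) / (4) = 0.7500
Iteration 2:
  x1 = (7 - (4)·0.7500) / (7) = 0.5714
  x2 = (3 - (-2)·1.0000) / (4) = 1.2500
Iteration 3:
  x1 = (7 - (4)·1.2500) / (7) = 0.2857
  x2 = (3 - (-2)·0.5714) / (4) = 1.0357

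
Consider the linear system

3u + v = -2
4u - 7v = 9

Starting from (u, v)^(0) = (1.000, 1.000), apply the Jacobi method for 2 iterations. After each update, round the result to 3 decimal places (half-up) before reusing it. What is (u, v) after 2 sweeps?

(-0.429, -1.857)

Iteration 1:
  u = (-2 - (1)·1.000) / (3) = -1.000
  v = (9 - (4)·1.000) / (-7) = -0.714
Iteration 2:
  u = (-2 - (1)·-0.714) / (3) = -0.429
  v = (9 - (4)·-1.000) / (-7) = -1.857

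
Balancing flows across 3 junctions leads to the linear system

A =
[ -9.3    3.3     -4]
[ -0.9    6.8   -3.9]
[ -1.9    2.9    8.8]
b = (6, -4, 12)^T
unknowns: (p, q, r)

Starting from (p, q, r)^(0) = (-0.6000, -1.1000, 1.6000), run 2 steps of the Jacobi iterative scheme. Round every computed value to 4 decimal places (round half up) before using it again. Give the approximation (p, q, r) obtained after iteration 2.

Iteration 1:
  p = (6 - (3.3)·-1.1000 - (-4)·1.6000) / (-9.3) = -1.7237
  q = (-4 - (-0.9)·-0.6000 - (-3.9)·1.6000) / (6.8) = 0.2500
  r = (12 - (-1.9)·-0.6000 - (2.9)·-1.1000) / (8.8) = 1.5966
Iteration 2:
  p = (6 - (3.3)·0.2500 - (-4)·1.5966) / (-9.3) = -1.2432
  q = (-4 - (-0.9)·-1.7237 - (-3.9)·1.5966) / (6.8) = 0.0993
  r = (12 - (-1.9)·-1.7237 - (2.9)·0.2500) / (8.8) = 0.9091

(-1.2432, 0.0993, 0.9091)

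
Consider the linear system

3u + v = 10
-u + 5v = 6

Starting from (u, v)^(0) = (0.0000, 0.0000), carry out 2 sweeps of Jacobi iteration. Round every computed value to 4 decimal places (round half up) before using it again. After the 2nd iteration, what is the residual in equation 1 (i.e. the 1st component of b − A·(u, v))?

-0.6666

Iteration 1:
  u = (10 - (1)·0.0000) / (3) = 3.3333
  v = (6 - (-1)·0.0000) / (5) = 1.2000
Iteration 2:
  u = (10 - (1)·1.2000) / (3) = 2.9333
  v = (6 - (-1)·3.3333) / (5) = 1.8667
Residual b − A·x = (-0.6666, -0.4002)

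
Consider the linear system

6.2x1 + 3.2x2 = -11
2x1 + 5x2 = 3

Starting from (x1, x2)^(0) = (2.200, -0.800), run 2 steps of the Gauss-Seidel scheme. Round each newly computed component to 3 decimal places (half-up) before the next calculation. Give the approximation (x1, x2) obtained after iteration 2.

(-2.365, 1.546)

Iteration 1:
  x1 = (-11 - (3.2)·-0.800) / (6.2) = -1.361
  x2 = (3 - (2)·-1.361) / (5) = 1.144
Iteration 2:
  x1 = (-11 - (3.2)·1.144) / (6.2) = -2.365
  x2 = (3 - (2)·-2.365) / (5) = 1.546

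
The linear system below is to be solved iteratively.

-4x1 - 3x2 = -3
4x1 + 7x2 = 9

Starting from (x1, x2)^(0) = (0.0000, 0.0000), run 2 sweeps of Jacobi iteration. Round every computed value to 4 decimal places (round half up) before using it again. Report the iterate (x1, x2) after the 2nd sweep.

(-0.2143, 0.8571)

Iteration 1:
  x1 = (-3 - (-3)·0.0000) / (-4) = 0.7500
  x2 = (9 - (4)·0.0000) / (7) = 1.2857
Iteration 2:
  x1 = (-3 - (-3)·1.2857) / (-4) = -0.2143
  x2 = (9 - (4)·0.7500) / (7) = 0.8571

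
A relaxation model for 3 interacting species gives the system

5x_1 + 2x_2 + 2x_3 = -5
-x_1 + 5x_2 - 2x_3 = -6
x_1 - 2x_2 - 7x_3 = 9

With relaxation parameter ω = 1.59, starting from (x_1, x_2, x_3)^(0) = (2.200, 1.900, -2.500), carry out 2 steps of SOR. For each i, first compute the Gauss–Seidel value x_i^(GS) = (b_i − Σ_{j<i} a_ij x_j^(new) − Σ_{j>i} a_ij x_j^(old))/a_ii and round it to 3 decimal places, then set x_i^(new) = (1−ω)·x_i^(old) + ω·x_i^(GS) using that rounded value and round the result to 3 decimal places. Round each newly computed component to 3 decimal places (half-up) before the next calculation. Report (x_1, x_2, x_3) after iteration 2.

(2.493, 2.920, -3.585)

Iteration 1:
  x_1: GS value = (-5 - (2)·1.900 - (2)·-2.500) / (5) = -0.760;  x_1 ← (1−ω)·2.200 + ω·-0.760 = -2.506
  x_2: GS value = (-6 - (-1)·-2.506 - (-2)·-2.500) / (5) = -2.701;  x_2 ← (1−ω)·1.900 + ω·-2.701 = -5.416
  x_3: GS value = (9 - (1)·-2.506 - (-2)·-5.416) / (-7) = -0.096;  x_3 ← (1−ω)·-2.500 + ω·-0.096 = 1.322
Iteration 2:
  x_1: GS value = (-5 - (2)·-5.416 - (2)·1.322) / (5) = 0.638;  x_1 ← (1−ω)·-2.506 + ω·0.638 = 2.493
  x_2: GS value = (-6 - (-1)·2.493 - (-2)·1.322) / (5) = -0.173;  x_2 ← (1−ω)·-5.416 + ω·-0.173 = 2.920
  x_3: GS value = (9 - (1)·2.493 - (-2)·2.920) / (-7) = -1.764;  x_3 ← (1−ω)·1.322 + ω·-1.764 = -3.585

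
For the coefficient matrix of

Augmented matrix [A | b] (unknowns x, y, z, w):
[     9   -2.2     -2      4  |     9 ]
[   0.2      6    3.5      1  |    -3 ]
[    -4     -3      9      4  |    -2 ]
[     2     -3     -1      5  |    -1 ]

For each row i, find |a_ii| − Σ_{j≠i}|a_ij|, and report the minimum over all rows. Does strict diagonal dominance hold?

row 1: |9| − (2.2+2+4) = 0.8
row 2: |6| − (0.2+3.5+1) = 1.3
row 3: |9| − (4+3+4) = -2
row 4: |5| − (2+3+1) = -1
minimum over rows = -2 → not strictly diagonally dominant

-2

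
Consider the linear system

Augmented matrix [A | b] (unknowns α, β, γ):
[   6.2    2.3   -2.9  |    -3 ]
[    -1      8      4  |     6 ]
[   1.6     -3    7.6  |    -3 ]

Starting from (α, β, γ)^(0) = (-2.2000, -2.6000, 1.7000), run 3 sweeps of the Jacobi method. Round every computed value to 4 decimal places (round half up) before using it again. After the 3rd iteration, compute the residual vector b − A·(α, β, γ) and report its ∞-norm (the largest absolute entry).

5.1120

Iteration 1:
  α = (-3 - (2.3)·-2.6000 - (-2.9)·1.7000) / (6.2) = 1.2758
  β = (6 - (-1)·-2.2000 - (4)·1.7000) / (8) = -0.3750
  γ = (-3 - (1.6)·-2.2000 - (-3)·-2.6000) / (7.6) = -0.9579
Iteration 2:
  α = (-3 - (2.3)·-0.3750 - (-2.9)·-0.9579) / (6.2) = -0.7928
  β = (6 - (-1)·1.2758 - (4)·-0.9579) / (8) = 1.3884
  γ = (-3 - (1.6)·1.2758 - (-3)·-0.3750) / (7.6) = -0.8114
Iteration 3:
  α = (-3 - (2.3)·1.3884 - (-2.9)·-0.8114) / (6.2) = -1.3784
  β = (6 - (-1)·-0.7928 - (4)·-0.8114) / (8) = 1.0566
  γ = (-3 - (1.6)·-0.7928 - (-3)·1.3884) / (7.6) = 0.3202
Residual b − A·x = (4.0445, -5.1120, -0.0583); ∞-norm = 5.1120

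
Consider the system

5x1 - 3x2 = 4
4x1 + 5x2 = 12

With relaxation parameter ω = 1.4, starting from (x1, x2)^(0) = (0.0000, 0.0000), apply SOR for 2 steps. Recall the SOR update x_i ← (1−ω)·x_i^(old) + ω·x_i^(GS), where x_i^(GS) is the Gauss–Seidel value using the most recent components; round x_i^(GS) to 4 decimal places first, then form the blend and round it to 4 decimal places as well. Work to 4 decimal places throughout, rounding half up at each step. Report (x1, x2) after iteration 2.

(2.4408, -0.2159)

Iteration 1:
  x1: GS value = (4 - (-3)·0.0000) / (5) = 0.8000;  x1 ← (1−ω)·0.0000 + ω·0.8000 = 1.1200
  x2: GS value = (12 - (4)·1.1200) / (5) = 1.5040;  x2 ← (1−ω)·0.0000 + ω·1.5040 = 2.1056
Iteration 2:
  x1: GS value = (4 - (-3)·2.1056) / (5) = 2.0634;  x1 ← (1−ω)·1.1200 + ω·2.0634 = 2.4408
  x2: GS value = (12 - (4)·2.4408) / (5) = 0.4474;  x2 ← (1−ω)·2.1056 + ω·0.4474 = -0.2159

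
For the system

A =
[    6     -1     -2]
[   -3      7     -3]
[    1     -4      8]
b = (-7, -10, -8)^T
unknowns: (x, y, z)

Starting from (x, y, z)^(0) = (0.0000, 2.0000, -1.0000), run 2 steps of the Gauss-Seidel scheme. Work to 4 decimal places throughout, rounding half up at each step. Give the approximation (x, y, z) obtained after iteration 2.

Iteration 1:
  x = (-7 - (-1)·2.0000 - (-2)·-1.0000) / (6) = -1.1667
  y = (-10 - (-3)·-1.1667 - (-3)·-1.0000) / (7) = -2.3572
  z = (-8 - (1)·-1.1667 - (-4)·-2.3572) / (8) = -2.0328
Iteration 2:
  x = (-7 - (-1)·-2.3572 - (-2)·-2.0328) / (6) = -2.2371
  y = (-10 - (-3)·-2.2371 - (-3)·-2.0328) / (7) = -3.2585
  z = (-8 - (1)·-2.2371 - (-4)·-3.2585) / (8) = -2.3496

(-2.2371, -3.2585, -2.3496)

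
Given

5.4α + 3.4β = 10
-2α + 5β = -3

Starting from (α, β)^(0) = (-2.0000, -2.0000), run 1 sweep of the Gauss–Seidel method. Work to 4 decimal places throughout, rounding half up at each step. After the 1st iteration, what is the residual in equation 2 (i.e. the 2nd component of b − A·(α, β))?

0.0002

Iteration 1:
  α = (10 - (3.4)·-2.0000) / (5.4) = 3.1111
  β = (-3 - (-2)·3.1111) / (5) = 0.6444
Residual b − A·x = (-8.9909, 0.0002)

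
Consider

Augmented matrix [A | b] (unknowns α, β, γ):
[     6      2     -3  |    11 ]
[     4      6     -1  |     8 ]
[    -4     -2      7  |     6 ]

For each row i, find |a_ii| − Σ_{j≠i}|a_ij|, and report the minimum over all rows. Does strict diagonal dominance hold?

1

row 1: |6| − (2+3) = 1
row 2: |6| − (4+1) = 1
row 3: |7| − (4+2) = 1
minimum over rows = 1 → strictly diagonally dominant (convergence guaranteed)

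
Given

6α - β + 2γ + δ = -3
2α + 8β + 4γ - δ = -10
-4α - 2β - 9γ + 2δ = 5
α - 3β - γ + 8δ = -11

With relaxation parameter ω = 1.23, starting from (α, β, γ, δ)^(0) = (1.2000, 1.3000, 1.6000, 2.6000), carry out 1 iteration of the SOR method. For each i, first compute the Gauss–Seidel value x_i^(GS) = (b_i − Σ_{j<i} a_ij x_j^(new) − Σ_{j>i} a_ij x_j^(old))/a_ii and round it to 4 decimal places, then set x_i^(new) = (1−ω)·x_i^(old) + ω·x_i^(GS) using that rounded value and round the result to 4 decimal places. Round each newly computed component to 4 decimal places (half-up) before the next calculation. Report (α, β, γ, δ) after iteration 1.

(-1.8135, -1.8631, 1.1599, -2.6915)

Iteration 1:
  α: GS value = (-3 - (-1)·1.3000 - (2)·1.6000 - (1)·2.6000) / (6) = -1.2500;  α ← (1−ω)·1.2000 + ω·-1.2500 = -1.8135
  β: GS value = (-10 - (2)·-1.8135 - (4)·1.6000 - (-1)·2.6000) / (8) = -1.2716;  β ← (1−ω)·1.3000 + ω·-1.2716 = -1.8631
  γ: GS value = (5 - (-4)·-1.8135 - (-2)·-1.8631 - (2)·2.6000) / (-9) = 1.2422;  γ ← (1−ω)·1.6000 + ω·1.2422 = 1.1599
  δ: GS value = (-11 - (1)·-1.8135 - (-3)·-1.8631 - (-1)·1.1599) / (8) = -1.7020;  δ ← (1−ω)·2.6000 + ω·-1.7020 = -2.6915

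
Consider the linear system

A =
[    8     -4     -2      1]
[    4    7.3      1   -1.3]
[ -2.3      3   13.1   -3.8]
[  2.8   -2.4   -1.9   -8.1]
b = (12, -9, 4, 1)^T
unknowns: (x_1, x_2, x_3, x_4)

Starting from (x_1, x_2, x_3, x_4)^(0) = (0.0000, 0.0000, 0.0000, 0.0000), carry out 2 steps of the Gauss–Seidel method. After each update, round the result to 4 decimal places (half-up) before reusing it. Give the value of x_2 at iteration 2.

Iteration 1:
  x_1 = (12 - (-4)·0.0000 - (-2)·0.0000 - (1)·0.0000) / (8) = 1.5000
  x_2 = (-9 - (4)·1.5000 - (1)·0.0000 - (-1.3)·0.0000) / (7.3) = -2.0548
  x_3 = (4 - (-2.3)·1.5000 - (3)·-2.0548 - (-3.8)·0.0000) / (13.1) = 1.0393
  x_4 = (1 - (2.8)·1.5000 - (-2.4)·-2.0548 - (-1.9)·1.0393) / (-8.1) = 0.7601
Iteration 2:
  x_1 = (12 - (-4)·-2.0548 - (-2)·1.0393 - (1)·0.7601) / (8) = 0.6374
  x_2 = (-9 - (4)·0.6374 - (1)·1.0393 - (-1.3)·0.7601) / (7.3) = -1.5891
  x_3 = (4 - (-2.3)·0.6374 - (3)·-1.5891 - (-3.8)·0.7601) / (13.1) = 1.0017
  x_4 = (1 - (2.8)·0.6374 - (-2.4)·-1.5891 - (-1.9)·1.0017) / (-8.1) = 0.3328

-1.5891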